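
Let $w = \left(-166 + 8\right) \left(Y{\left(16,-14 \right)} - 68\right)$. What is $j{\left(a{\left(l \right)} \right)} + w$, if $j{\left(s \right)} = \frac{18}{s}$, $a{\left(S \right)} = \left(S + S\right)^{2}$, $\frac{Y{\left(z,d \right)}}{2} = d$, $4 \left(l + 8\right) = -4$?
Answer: $\frac{273025}{18} \approx 15168.0$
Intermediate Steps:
$l = -9$ ($l = -8 + \frac{1}{4} \left(-4\right) = -8 - 1 = -9$)
$Y{\left(z,d \right)} = 2 d$
$a{\left(S \right)} = 4 S^{2}$ ($a{\left(S \right)} = \left(2 S\right)^{2} = 4 S^{2}$)
$w = 15168$ ($w = \left(-166 + 8\right) \left(2 \left(-14\right) - 68\right) = - 158 \left(-28 - 68\right) = \left(-158\right) \left(-96\right) = 15168$)
$j{\left(a{\left(l \right)} \right)} + w = \frac{18}{4 \left(-9\right)^{2}} + 15168 = \frac{18}{4 \cdot 81} + 15168 = \frac{18}{324} + 15168 = 18 \cdot \frac{1}{324} + 15168 = \frac{1}{18} + 15168 = \frac{273025}{18}$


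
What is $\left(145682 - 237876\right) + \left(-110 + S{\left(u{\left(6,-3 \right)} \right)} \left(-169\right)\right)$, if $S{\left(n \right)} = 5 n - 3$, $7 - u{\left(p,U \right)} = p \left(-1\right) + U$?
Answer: $-105317$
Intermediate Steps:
$u{\left(p,U \right)} = 7 + p - U$ ($u{\left(p,U \right)} = 7 - \left(p \left(-1\right) + U\right) = 7 - \left(- p + U\right) = 7 - \left(U - p\right) = 7 + p - U$)
$S{\left(n \right)} = -3 + 5 n$
$\left(145682 - 237876\right) + \left(-110 + S{\left(u{\left(6,-3 \right)} \right)} \left(-169\right)\right) = \left(145682 - 237876\right) + \left(-110 + \left(-3 + 5 \left(7 + 6 - -3\right)\right) \left(-169\right)\right) = -92194 + \left(-110 + \left(-3 + 5 \left(7 + 6 + 3\right)\right) \left(-169\right)\right) = -92194 + \left(-110 + \left(-3 + 5 \cdot 16\right) \left(-169\right)\right) = -92194 + \left(-110 + \left(-3 + 80\right) \left(-169\right)\right) = -92194 + \left(-110 + 77 \left(-169\right)\right) = -92194 - 13123 = -105317$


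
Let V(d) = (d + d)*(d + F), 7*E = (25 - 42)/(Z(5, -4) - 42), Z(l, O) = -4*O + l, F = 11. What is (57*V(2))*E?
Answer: 16796/49 ≈ 342.78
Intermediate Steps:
Z(l, O) = l - 4*O
E = 17/147 (E = ((25 - 42)/((5 - 4*(-4)) - 42))/7 = (-17/((5 + 16) - 42))/7 = (-17/(21 - 42))/7 = (-17/(-21))/7 = (-17*(-1/21))/7 = (⅐)*(17/21) = 17/147 ≈ 0.11565)
V(d) = 2*d*(11 + d) (V(d) = (d + d)*(d + 11) = (2*d)*(11 + d) = 2*d*(11 + d))
(57*V(2))*E = (57*(2*2*(11 + 2)))*(17/147) = (57*(2*2*13))*(17/147) = (57*52)*(17/147) = 2964*(17/147) = 16796/49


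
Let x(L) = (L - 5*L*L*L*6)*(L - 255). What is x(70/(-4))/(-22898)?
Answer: 350464975/183184 ≈ 1913.2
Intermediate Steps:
x(L) = (-255 + L)*(L - 30*L³) (x(L) = (L - 5*L*L²*6)*(-255 + L) = (L - 5*L³*6)*(-255 + L) = (L - 30*L³)*(-255 + L) = (-255 + L)*(L - 30*L³))
x(70/(-4))/(-22898) = ((70/(-4))*(-255 + 70/(-4) - 30*(70/(-4))³ + 7650*(70/(-4))²))/(-22898) = ((70*(-¼))*(-255 + 70*(-¼) - 30*(70*(-¼))³ + 7650*(70*(-¼))²))*(-1/22898) = -35*(-255 - 35/2 - 30*(-35/2)³ + 7650*(-35/2)²)/2*(-1/22898) = -35*(-255 - 35/2 - 30*(-42875/8) + 7650*(1225/4))/2*(-1/22898) = -35*(-255 - 35/2 + 643125/4 + 4685625/2)/2*(-1/22898) = -35/2*10013285/4*(-1/22898) = -350464975/8*(-1/22898) = 350464975/183184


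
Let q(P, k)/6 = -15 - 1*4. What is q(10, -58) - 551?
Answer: -665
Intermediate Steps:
q(P, k) = -114 (q(P, k) = 6*(-15 - 1*4) = 6*(-15 - 4) = 6*(-19) = -114)
q(10, -58) - 551 = -114 - 551 = -665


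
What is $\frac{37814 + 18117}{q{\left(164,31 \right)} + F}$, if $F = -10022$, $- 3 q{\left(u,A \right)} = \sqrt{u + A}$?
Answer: $- \frac{1681621446}{301321387} + \frac{55931 \sqrt{195}}{301321387} \approx -5.5782$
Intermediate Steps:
$q{\left(u,A \right)} = - \frac{\sqrt{A + u}}{3}$ ($q{\left(u,A \right)} = - \frac{\sqrt{u + A}}{3} = - \frac{\sqrt{A + u}}{3}$)
$\frac{37814 + 18117}{q{\left(164,31 \right)} + F} = \frac{37814 + 18117}{- \frac{\sqrt{31 + 164}}{3} - 10022} = \frac{55931}{- \frac{\sqrt{195}}{3} - 10022} = \frac{55931}{-10022 - \frac{\sqrt{195}}{3}}$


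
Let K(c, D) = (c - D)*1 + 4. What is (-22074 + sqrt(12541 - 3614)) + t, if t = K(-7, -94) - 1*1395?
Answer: -23378 + sqrt(8927) ≈ -23284.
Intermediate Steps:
K(c, D) = 4 + c - D (K(c, D) = (c - D) + 4 = 4 + c - D)
t = -1304 (t = (4 - 7 - 1*(-94)) - 1*1395 = (4 - 7 + 94) - 1395 = 91 - 1395 = -1304)
(-22074 + sqrt(12541 - 3614)) + t = (-22074 + sqrt(12541 - 3614)) - 1304 = (-22074 + sqrt(8927)) - 1304 = -23378 + sqrt(8927)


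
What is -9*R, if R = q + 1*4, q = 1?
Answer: -45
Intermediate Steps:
R = 5 (R = 1 + 1*4 = 1 + 4 = 5)
-9*R = -9*5 = -45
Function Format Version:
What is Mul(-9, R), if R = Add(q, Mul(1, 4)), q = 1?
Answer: -45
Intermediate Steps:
R = 5 (R = Add(1, Mul(1, 4)) = Add(1, 4) = 5)
Mul(-9, R) = Mul(-9, 5) = -45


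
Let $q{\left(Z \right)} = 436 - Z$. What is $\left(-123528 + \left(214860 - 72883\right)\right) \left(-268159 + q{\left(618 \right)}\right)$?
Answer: $-4950623109$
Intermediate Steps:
$\left(-123528 + \left(214860 - 72883\right)\right) \left(-268159 + q{\left(618 \right)}\right) = \left(-123528 + \left(214860 - 72883\right)\right) \left(-268159 + \left(436 - 618\right)\right) = \left(-123528 + 141977\right) \left(-268159 - 182\right) = 18449 \left(-268341\right) = -4950623109$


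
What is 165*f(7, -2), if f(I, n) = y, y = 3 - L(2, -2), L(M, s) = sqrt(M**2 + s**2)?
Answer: 495 - 330*sqrt(2) ≈ 28.310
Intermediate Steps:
y = 3 - 2*sqrt(2) (y = 3 - sqrt(2**2 + (-2)**2) = 3 - sqrt(4 + 4) = 3 - sqrt(8) = 3 - 2*sqrt(2) ≈ 0.17157)
f(I, n) = 3 - 2*sqrt(2)
165*f(7, -2) = 165*(3 - 2*sqrt(2)) = 495 - 330*sqrt(2)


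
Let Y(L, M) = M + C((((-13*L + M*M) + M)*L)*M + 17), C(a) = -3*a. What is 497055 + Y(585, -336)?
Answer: 61890361068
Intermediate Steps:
Y(L, M) = -51 + M - 3*L*M*(M + M**2 - 13*L) (Y(L, M) = M - 3*((((-13*L + M*M) + M)*L)*M + 17) = M - 3*((((-13*L + M**2) + M)*L)*M + 17) = M - 3*((((M**2 - 13*L) + M)*L)*M + 17) = M - 3*(((M + M**2 - 13*L)*L)*M + 17) = M - 3*((L*(M + M**2 - 13*L))*M + 17) = M - 3*(L*M*(M + M**2 - 13*L) + 17) = M - 3*(17 + L*M*(M + M**2 - 13*L)) = M + (-51 - 3*L*M*(M + M**2 - 13*L)) = -51 + M - 3*L*M*(M + M**2 - 13*L))
497055 + Y(585, -336) = 497055 + (-51 - 336 - 3*585*(-336)**2 - 3*585*(-336)**3 + 39*(-336)*585**2) = 497055 + (-51 - 336 - 3*585*112896 - 3*585*(-37933056) + 39*(-336)*342225) = 497055 + (-51 - 336 - 198132480 + 66572513280 - 4484516400) = 497055 + 61889864013 = 61890361068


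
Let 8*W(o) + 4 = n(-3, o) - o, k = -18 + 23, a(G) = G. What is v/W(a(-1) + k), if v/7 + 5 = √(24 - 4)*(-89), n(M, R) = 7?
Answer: 280 + 9968*√5 ≈ 22569.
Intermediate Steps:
v = -35 - 1246*√5 (v = -35 + 7*(√(24 - 4)*(-89)) = -35 + 7*(√20*(-89)) = -35 + 7*((2*√5)*(-89)) = -35 + 7*(-178*√5) = -35 - 1246*√5 ≈ -2821.1)
k = 5
W(o) = 3/8 - o/8 (W(o) = -½ + (7 - o)/8 = -½ + (7/8 - o/8) = 3/8 - o/8)
v/W(a(-1) + k) = (-35 - 1246*√5)/(3/8 - (-1 + 5)/8) = (-35 - 1246*√5)/(3/8 - ⅛*4) = (-35 - 1246*√5)/(3/8 - ½) = (-35 - 1246*√5)/(-⅛) = (-35 - 1246*√5)*(-8) = 280 + 9968*√5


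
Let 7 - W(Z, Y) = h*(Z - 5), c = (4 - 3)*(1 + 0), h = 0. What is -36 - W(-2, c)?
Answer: -43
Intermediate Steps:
c = 1 (c = 1*1 = 1)
W(Z, Y) = 7 (W(Z, Y) = 7 - 0*(Z - 5) = 7 - 0*(-5 + Z) = 7 - 1*0 = 7 + 0 = 7)
-36 - W(-2, c) = -36 - 1*7 = -36 - 7 = -43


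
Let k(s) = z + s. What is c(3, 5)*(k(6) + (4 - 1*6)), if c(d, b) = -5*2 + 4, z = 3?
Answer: -42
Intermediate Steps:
c(d, b) = -6 (c(d, b) = -10 + 4 = -6)
k(s) = 3 + s
c(3, 5)*(k(6) + (4 - 1*6)) = -6*((3 + 6) + (4 - 1*6)) = -6*(9 + (4 - 6)) = -6*(9 - 2) = -6*7 = -42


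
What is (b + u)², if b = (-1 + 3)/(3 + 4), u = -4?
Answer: 676/49 ≈ 13.796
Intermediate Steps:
b = 2/7 ≈ 0.28571
(b + u)² = (2/7 - 4)² = (-26/7)² = 676/49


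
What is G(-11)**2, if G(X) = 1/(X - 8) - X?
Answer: 43264/361 ≈ 119.84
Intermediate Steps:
G(X) = 1/(-8 + X) - X
G(-11)**2 = ((1 - 1*(-11)**2 + 8*(-11))/(-8 - 11))**2 = ((1 - 1*121 - 88)/(-19))**2 = (-(1 - 121 - 88)/19)**2 = (-1/19*(-208))**2 = (208/19)**2 = 43264/361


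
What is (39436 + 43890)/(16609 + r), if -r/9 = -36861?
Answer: 41663/174179 ≈ 0.23920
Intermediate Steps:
r = 331749 (r = -9*(-36861) = 331749)
(39436 + 43890)/(16609 + r) = (39436 + 43890)/(16609 + 331749) = 83326/348358 = 83326*(1/348358) = 41663/174179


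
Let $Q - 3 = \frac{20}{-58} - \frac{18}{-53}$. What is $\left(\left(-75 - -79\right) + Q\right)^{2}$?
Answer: $\frac{115584001}{2362369} \approx 48.927$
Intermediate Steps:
$Q = \frac{4603}{1537}$ ($Q = 3 + \left(\frac{20}{-58} - \frac{18}{-53}\right) = 3 + \left(20 \left(- \frac{1}{58}\right) - - \frac{18}{53}\right) = 3 + \left(- \frac{10}{29} + \frac{18}{53}\right) = 3 - \frac{8}{1537} = \frac{4603}{1537} \approx 2.9948$)
$\left(\left(-75 - -79\right) + Q\right)^{2} = \left(\left(-75 - -79\right) + \frac{4603}{1537}\right)^{2} = \left(\left(-75 + 79\right) + \frac{4603}{1537}\right)^{2} = \left(4 + \frac{4603}{1537}\right)^{2} = \left(\frac{10751}{1537}\right)^{2} = \frac{115584001}{2362369}$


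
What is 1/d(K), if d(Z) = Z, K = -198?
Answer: -1/198 ≈ -0.0050505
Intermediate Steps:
1/d(K) = 1/(-198) = -1/198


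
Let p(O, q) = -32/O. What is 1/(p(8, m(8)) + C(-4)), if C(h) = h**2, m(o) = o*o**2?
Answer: 1/12 ≈ 0.083333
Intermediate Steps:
m(o) = o**3
1/(p(8, m(8)) + C(-4)) = 1/(-32/8 + (-4)**2) = 1/(-32*1/8 + 16) = 1/(-4 + 16) = 1/12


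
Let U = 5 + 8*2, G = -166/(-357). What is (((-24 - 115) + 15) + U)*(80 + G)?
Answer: -2958778/357 ≈ -8287.9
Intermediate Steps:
G = 166/357 (G = -166*(-1/357) = 166/357 ≈ 0.46499)
U = 21 (U = 5 + 16 = 21)
(((-24 - 115) + 15) + U)*(80 + G) = (((-24 - 115) + 15) + 21)*(80 + 166/357) = ((-139 + 15) + 21)*(28726/357) = (-124 + 21)*(28726/357) = -103*28726/357 = -2958778/357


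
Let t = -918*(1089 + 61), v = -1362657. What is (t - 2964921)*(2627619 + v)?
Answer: -5085932781402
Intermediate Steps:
t = -1055700 (t = -918*1150 = -1055700)
(t - 2964921)*(2627619 + v) = (-1055700 - 2964921)*(2627619 - 1362657) = -4020621*1264962 = -5085932781402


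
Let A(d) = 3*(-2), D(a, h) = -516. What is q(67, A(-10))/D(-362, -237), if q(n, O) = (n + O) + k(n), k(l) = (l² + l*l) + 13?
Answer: -2263/129 ≈ -17.543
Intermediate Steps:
k(l) = 13 + 2*l² (k(l) = (l² + l²) + 13 = 2*l² + 13 = 13 + 2*l²)
A(d) = -6
q(n, O) = 13 + O + n + 2*n² (q(n, O) = (n + O) + (13 + 2*n²) = (O + n) + (13 + 2*n²) = 13 + O + n + 2*n²)
q(67, A(-10))/D(-362, -237) = (13 - 6 + 67 + 2*67²)/(-516) = (13 - 6 + 67 + 2*4489)*(-1/516) = (13 - 6 + 67 + 8978)*(-1/516) = 9052*(-1/516) = -2263/129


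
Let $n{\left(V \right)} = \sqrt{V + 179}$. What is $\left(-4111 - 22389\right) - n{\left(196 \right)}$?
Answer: $-26500 - 5 \sqrt{15} \approx -26519.0$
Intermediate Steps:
$n{\left(V \right)} = \sqrt{179 + V}$
$\left(-4111 - 22389\right) - n{\left(196 \right)} = \left(-4111 - 22389\right) - \sqrt{179 + 196} = -26500 - \sqrt{375} = -26500 - 5 \sqrt{15}$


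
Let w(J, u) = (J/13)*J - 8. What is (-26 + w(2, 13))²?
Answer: 191844/169 ≈ 1135.2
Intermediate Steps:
w(J, u) = -8 + J²/13 (w(J, u) = (J*(1/13))*J - 8 = (J/13)*J - 8 = J²/13 - 8 = -8 + J²/13)
(-26 + w(2, 13))² = (-26 + (-8 + (1/13)*2²))² = (-26 + (-8 + (1/13)*4))² = (-26 + (-8 + 4/13))² = (-26 - 100/13)² = (-438/13)² = 191844/169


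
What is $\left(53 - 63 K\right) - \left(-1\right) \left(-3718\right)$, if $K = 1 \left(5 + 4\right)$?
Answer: $-4232$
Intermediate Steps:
$K = 9$ ($K = 1 \cdot 9 = 9$)
$\left(53 - 63 K\right) - \left(-1\right) \left(-3718\right) = \left(53 - 567\right) - \left(-1\right) \left(-3718\right) = \left(53 - 567\right) - 3718 = -514 - 3718 = -4232$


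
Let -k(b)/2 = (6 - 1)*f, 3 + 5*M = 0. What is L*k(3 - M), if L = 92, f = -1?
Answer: 920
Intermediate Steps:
M = -⅗ (M = -⅗ + (⅕)*0 = -⅗ + 0 = -⅗ ≈ -0.60000)
k(b) = 10 (k(b) = -2*(6 - 1)*(-1) = -10*(-1) = -2*(-5) = 10)
L*k(3 - M) = 92*10 = 920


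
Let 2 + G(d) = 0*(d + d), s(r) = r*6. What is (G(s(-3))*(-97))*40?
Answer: 7760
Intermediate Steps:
s(r) = 6*r
G(d) = -2 (G(d) = -2 + 0*(d + d) = -2 + 0*(2*d) = -2 + 0 = -2)
(G(s(-3))*(-97))*40 = -2*(-97)*40 = 194*40 = 7760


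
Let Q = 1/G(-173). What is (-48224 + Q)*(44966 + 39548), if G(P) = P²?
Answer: -121978726172830/29929 ≈ -4.0756e+9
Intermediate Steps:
Q = 1/29929 (Q = 1/((-173)²) = 1/29929 ≈ 3.3412e-5)
(-48224 + Q)*(44966 + 39548) = (-48224 + 1/29929)*(44966 + 39548) = -1443296095/29929*84514 = -121978726172830/29929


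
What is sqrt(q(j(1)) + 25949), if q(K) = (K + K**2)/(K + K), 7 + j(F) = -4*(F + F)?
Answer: sqrt(25942) ≈ 161.07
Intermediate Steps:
j(F) = -7 - 8*F (j(F) = -7 - 4*(F + F) = -7 - 8*F)
q(K) = (K + K**2)/(2*K) (q(K) = (K + K**2)/((2*K)) = (K + K**2)*(1/(2*K)) = (K + K**2)/(2*K))
sqrt(q(j(1)) + 25949) = sqrt((1/2 + (-7 - 8*1)/2) + 25949) = sqrt((1/2 + (-7 - 8)/2) + 25949) = sqrt((1/2 + (1/2)*(-15)) + 25949) = sqrt((1/2 - 15/2) + 25949) = sqrt(-7 + 25949) = sqrt(25942)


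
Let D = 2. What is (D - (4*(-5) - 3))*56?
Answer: 1400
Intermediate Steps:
(D - (4*(-5) - 3))*56 = (2 - (4*(-5) - 3))*56 = (2 - (-20 - 3))*56 = (2 - 1*(-23))*56 = (2 + 23)*56 = 25*56 = 1400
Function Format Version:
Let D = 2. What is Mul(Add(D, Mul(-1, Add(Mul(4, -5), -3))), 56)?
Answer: 1400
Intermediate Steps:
Mul(Add(D, Mul(-1, Add(Mul(4, -5), -3))), 56) = Mul(Add(2, Mul(-1, Add(Mul(4, -5), -3))), 56) = Mul(Add(2, Mul(-1, Add(-20, -3))), 56) = Mul(Add(2, Mul(-1, -23)), 56) = Mul(Add(2, 23), 56) = Mul(25, 56) = 1400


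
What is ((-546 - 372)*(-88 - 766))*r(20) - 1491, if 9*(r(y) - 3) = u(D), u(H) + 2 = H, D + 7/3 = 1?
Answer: 2060065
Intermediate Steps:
D = -4/3 (D = -7/3 + 1 = -4/3 ≈ -1.3333)
u(H) = -2 + H
r(y) = 71/27 (r(y) = 3 + (-2 - 4/3)/9 = 3 + (⅑)*(-10/3) = 3 - 10/27 = 71/27)
((-546 - 372)*(-88 - 766))*r(20) - 1491 = ((-546 - 372)*(-88 - 766))*(71/27) - 1491 = -918*(-854)*(71/27) - 1491 = 783972*(71/27) - 1491 = 2061556 - 1491 = 2060065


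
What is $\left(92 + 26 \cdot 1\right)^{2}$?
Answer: $13924$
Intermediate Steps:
$\left(92 + 26 \cdot 1\right)^{2} = \left(92 + 26\right)^{2} = 118^{2} = 13924$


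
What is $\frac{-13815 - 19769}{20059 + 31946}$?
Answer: $- \frac{33584}{52005} \approx -0.64578$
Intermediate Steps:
$\frac{-13815 - 19769}{20059 + 31946} = - \frac{33584}{52005}$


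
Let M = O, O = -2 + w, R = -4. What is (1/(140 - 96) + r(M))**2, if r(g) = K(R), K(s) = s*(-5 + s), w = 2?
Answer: 2512225/1936 ≈ 1297.6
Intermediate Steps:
O = 0 (O = -2 + 2 = 0)
M = 0
r(g) = 36 (r(g) = -4*(-5 - 4) = -4*(-9) = 36)
(1/(140 - 96) + r(M))**2 = (1/(140 - 96) + 36)**2 = (1/44 + 36)**2 = (1585/44)**2 = 2512225/1936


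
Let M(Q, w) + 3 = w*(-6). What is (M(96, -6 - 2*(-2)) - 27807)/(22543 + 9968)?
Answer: -9266/10837 ≈ -0.85503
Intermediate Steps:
M(Q, w) = -3 - 6*w (M(Q, w) = -3 + w*(-6) = -3 - 6*w)
(M(96, -6 - 2*(-2)) - 27807)/(22543 + 9968) = ((-3 - 6*(-6 - 2*(-2))) - 27807)/(22543 + 9968) = ((-3 - 6*(-6 + 4)) - 27807)/32511 = ((-3 - 6*(-2)) - 27807)*(1/32511) = ((-3 + 12) - 27807)*(1/32511) = (9 - 27807)*(1/32511) = -27798*1/32511 = -9266/10837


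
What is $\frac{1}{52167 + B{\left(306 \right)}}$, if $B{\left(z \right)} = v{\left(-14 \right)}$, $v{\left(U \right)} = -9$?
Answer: $\frac{1}{52158} \approx 1.9173 \cdot 10^{-5}$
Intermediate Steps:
$B{\left(z \right)} = -9$
$\frac{1}{52167 + B{\left(306 \right)}} = \frac{1}{52167 - 9} = \frac{1}{52158}$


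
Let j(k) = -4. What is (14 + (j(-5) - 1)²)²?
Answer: 1521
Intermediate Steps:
(14 + (j(-5) - 1)²)² = (14 + (-4 - 1)²)² = (14 + (-5)²)² = (14 + 25)² = 39² = 1521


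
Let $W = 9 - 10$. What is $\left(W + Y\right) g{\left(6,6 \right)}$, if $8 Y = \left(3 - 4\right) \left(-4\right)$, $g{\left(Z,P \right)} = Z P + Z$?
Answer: $-21$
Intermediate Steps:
$g{\left(Z,P \right)} = Z + P Z$ ($g{\left(Z,P \right)} = P Z + Z = Z + P Z$)
$W = -1$ ($W = 9 - 10 = -1$)
$Y = \frac{1}{2}$ ($Y = \frac{\left(3 - 4\right) \left(-4\right)}{8} = \frac{\left(-1\right) \left(-4\right)}{8} = \frac{1}{8} \cdot 4 = \frac{1}{2} \approx 0.5$)
$\left(W + Y\right) g{\left(6,6 \right)} = \left(-1 + \frac{1}{2}\right) 6 \left(1 + 6\right) = - \frac{6 \cdot 7}{2} = \left(- \frac{1}{2}\right) 42 = -21$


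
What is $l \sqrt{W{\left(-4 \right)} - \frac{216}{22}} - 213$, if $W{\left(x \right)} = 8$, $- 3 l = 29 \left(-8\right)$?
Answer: $-213 + \frac{464 i \sqrt{55}}{33} \approx -213.0 + 104.28 i$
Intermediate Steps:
$l = \frac{232}{3}$ ($l = - \frac{29 \left(-8\right)}{3} = \left(- \frac{1}{3}\right) \left(-232\right) = \frac{232}{3} \approx 77.333$)
$l \sqrt{W{\left(-4 \right)} - \frac{216}{22}} - 213 = \frac{232 \sqrt{8 - \frac{216}{22}}}{3} - 213 = \frac{232 \sqrt{8 - \frac{108}{11}}}{3} - 213 = \frac{232 \sqrt{- \frac{20}{11}}}{3} - 213 = \frac{232 \frac{2 i \sqrt{55}}{11}}{3} - 213 = \frac{464 i \sqrt{55}}{33} - 213 = -213 + \frac{464 i \sqrt{55}}{33}$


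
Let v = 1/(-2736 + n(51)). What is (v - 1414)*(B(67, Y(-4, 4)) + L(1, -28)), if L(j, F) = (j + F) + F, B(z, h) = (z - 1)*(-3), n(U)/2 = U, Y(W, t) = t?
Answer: 942292681/2634 ≈ 3.5774e+5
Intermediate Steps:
n(U) = 2*U
B(z, h) = 3 - 3*z (B(z, h) = (-1 + z)*(-3) = 3 - 3*z)
L(j, F) = j + 2*F (L(j, F) = (F + j) + F = j + 2*F)
v = -1/2634 (v = 1/(-2736 + 2*51) = 1/(-2736 + 102) = 1/(-2634) = -1/2634 ≈ -0.00037965)
(v - 1414)*(B(67, Y(-4, 4)) + L(1, -28)) = (-1/2634 - 1414)*((3 - 3*67) + (1 + 2*(-28))) = -3724477*((3 - 201) + (1 - 56))/2634 = -3724477*(-198 - 55)/2634 = -3724477/2634*(-253) = 942292681/2634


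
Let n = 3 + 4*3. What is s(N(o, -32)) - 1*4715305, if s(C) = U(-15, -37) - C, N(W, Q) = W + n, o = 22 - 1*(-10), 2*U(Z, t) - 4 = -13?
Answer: -9430713/2 ≈ -4.7154e+6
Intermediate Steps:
U(Z, t) = -9/2 (U(Z, t) = 2 + (½)*(-13) = 2 - 13/2 = -9/2)
n = 15 (n = 3 + 12 = 15)
o = 32 (o = 22 + 10 = 32)
N(W, Q) = 15 + W (N(W, Q) = W + 15 = 15 + W)
s(C) = -9/2 - C
s(N(o, -32)) - 1*4715305 = (-9/2 - (15 + 32)) - 1*4715305 = (-9/2 - 1*47) - 4715305 = (-9/2 - 47) - 4715305 = -103/2 - 4715305 = -9430713/2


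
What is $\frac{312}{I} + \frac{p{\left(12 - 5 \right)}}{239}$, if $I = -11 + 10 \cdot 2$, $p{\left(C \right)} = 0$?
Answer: $\frac{104}{3} \approx 34.667$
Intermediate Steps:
$I = 9$ ($I = -11 + 20 = 9$)
$\frac{312}{I} + \frac{p{\left(12 - 5 \right)}}{239} = \frac{312}{9} + \frac{0}{239} = 312 \cdot \frac{1}{9} + 0 \cdot \frac{1}{239} = \frac{104}{3} + 0 = \frac{104}{3}$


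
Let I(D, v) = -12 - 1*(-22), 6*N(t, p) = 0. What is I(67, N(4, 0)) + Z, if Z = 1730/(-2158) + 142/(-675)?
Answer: 6546157/728325 ≈ 8.9880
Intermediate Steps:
N(t, p) = 0 (N(t, p) = (1/6)*0 = 0)
I(D, v) = 10 (I(D, v) = -12 + 22 = 10)
Z = -737093/728325 (Z = 1730*(-1/2158) + 142*(-1/675) = -865/1079 - 142/675 = -737093/728325 ≈ -1.0120)
I(67, N(4, 0)) + Z = 10 - 737093/728325 = 6546157/728325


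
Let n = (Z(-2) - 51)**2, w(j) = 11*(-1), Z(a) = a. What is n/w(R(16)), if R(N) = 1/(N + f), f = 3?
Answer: -2809/11 ≈ -255.36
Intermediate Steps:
R(N) = 1/(3 + N) (R(N) = 1/(N + 3) = 1/(3 + N))
w(j) = -11
n = 2809 (n = (-2 - 51)**2 = (-53)**2 = 2809)
n/w(R(16)) = 2809/(-11) = 2809*(-1/11) = -2809/11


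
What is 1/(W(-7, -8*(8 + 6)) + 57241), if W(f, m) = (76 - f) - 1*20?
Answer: 1/57304 ≈ 1.7451e-5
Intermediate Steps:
W(f, m) = 56 - f (W(f, m) = (76 - f) - 20 = 56 - f)
1/(W(-7, -8*(8 + 6)) + 57241) = 1/((56 - 1*(-7)) + 57241) = 1/((56 + 7) + 57241) = 1/(63 + 57241) = 1/57304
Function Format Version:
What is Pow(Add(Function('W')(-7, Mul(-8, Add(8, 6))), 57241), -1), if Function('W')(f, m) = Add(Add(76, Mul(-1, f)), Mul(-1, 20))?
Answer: Rational(1, 57304) ≈ 1.7451e-5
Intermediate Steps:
Function('W')(f, m) = Add(56, Mul(-1, f)) (Function('W')(f, m) = Add(Add(76, Mul(-1, f)), -20) = Add(56, Mul(-1, f)))
Pow(Add(Function('W')(-7, Mul(-8, Add(8, 6))), 57241), -1) = Pow(Add(Add(56, Mul(-1, -7)), 57241), -1) = Pow(Add(Add(56, 7), 57241), -1) = Pow(Add(63, 57241), -1) = Pow(57304, -1) = Rational(1, 57304)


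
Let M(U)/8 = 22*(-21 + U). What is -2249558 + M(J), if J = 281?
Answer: -2203798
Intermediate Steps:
M(U) = -3696 + 176*U (M(U) = 8*(22*(-21 + U)) = 8*(-462 + 22*U) = -3696 + 176*U)
-2249558 + M(J) = -2249558 + (-3696 + 176*281) = -2249558 + (-3696 + 49456) = -2249558 + 45760 = -2203798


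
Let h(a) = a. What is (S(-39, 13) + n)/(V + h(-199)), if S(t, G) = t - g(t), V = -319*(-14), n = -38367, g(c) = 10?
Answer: -38416/4267 ≈ -9.0031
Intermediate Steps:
V = 4466
S(t, G) = -10 + t (S(t, G) = t - 1*10 = t - 10 = -10 + t)
(S(-39, 13) + n)/(V + h(-199)) = ((-10 - 39) - 38367)/(4466 - 199) = (-49 - 38367)/4267 = -38416*1/4267 = -38416/4267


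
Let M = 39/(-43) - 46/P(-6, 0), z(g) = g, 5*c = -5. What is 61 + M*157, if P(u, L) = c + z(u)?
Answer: 286046/301 ≈ 950.32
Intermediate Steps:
c = -1 (c = (1/5)*(-5) = -1)
P(u, L) = -1 + u
M = 1705/301 (M = 39/(-43) - 46/(-1 - 6) = 39*(-1/43) - 46/(-7) = -39/43 - 46*(-1/7) = -39/43 + 46/7 = 1705/301 ≈ 5.6645)
61 + M*157 = 61 + (1705/301)*157 = 61 + 267685/301 = 286046/301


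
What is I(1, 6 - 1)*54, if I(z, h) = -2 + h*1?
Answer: 162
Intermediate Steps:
I(z, h) = -2 + h
I(1, 6 - 1)*54 = (-2 + (6 - 1))*54 = (-2 + 5)*54 = 3*54 = 162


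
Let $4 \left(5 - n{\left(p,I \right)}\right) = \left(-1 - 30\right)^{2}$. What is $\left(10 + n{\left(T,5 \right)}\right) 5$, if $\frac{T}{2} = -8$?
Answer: $- \frac{4505}{4} \approx -1126.3$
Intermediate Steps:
$T = -16$ ($T = 2 \left(-8\right) = -16$)
$n{\left(p,I \right)} = - \frac{941}{4}$ ($n{\left(p,I \right)} = 5 - \frac{\left(-1 - 30\right)^{2}}{4} = 5 - \frac{\left(-31\right)^{2}}{4} = 5 - \frac{961}{4} = - \frac{941}{4}$)
$\left(10 + n{\left(T,5 \right)}\right) 5 = \left(10 - \frac{941}{4}\right) 5 = \left(- \frac{901}{4}\right) 5 = - \frac{4505}{4}$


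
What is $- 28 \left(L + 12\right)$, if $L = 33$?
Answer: $-1260$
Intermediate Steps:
$- 28 \left(L + 12\right) = - 28 \left(33 + 12\right) = \left(-28\right) 45 = -1260$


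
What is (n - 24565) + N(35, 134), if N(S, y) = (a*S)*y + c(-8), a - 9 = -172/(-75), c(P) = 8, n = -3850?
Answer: 368381/15 ≈ 24559.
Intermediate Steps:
a = 847/75 (a = 9 - 172/(-75) = 9 - 172*(-1/75) = 9 + 172/75 = 847/75 ≈ 11.293)
N(S, y) = 8 + 847*S*y/75 (N(S, y) = (847*S/75)*y + 8 = 847*S*y/75 + 8 = 8 + 847*S*y/75)
(n - 24565) + N(35, 134) = (-3850 - 24565) + (8 + (847/75)*35*134) = -28415 + (8 + 794486/15) = -28415 + 794606/15 = 368381/15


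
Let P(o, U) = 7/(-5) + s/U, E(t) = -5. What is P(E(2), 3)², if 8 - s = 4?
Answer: 1/225 ≈ 0.0044444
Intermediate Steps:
s = 4 (s = 8 - 1*4 = 8 - 4 = 4)
P(o, U) = -7/5 + 4/U (P(o, U) = 7/(-5) + 4/U = 7*(-⅕) + 4/U = -7/5 + 4/U)
P(E(2), 3)² = (-7/5 + 4/3)² = (-1/15)² = 1/225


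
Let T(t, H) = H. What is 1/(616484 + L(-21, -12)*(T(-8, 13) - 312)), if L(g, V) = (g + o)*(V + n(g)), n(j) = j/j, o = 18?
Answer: 1/606617 ≈ 1.6485e-6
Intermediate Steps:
n(j) = 1
L(g, V) = (1 + V)*(18 + g) (L(g, V) = (g + 18)*(V + 1) = (18 + g)*(1 + V) = (1 + V)*(18 + g))
1/(616484 + L(-21, -12)*(T(-8, 13) - 312)) = 1/(616484 + (18 - 21 + 18*(-12) - 12*(-21))*(13 - 312)) = 1/(616484 + (18 - 21 - 216 + 252)*(-299)) = 1/(616484 + 33*(-299)) = 1/(616484 - 9867) = 1/606617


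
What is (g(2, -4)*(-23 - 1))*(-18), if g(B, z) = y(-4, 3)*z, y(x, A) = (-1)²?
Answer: -1728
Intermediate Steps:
y(x, A) = 1
g(B, z) = z (g(B, z) = 1*z = z)
(g(2, -4)*(-23 - 1))*(-18) = -4*(-23 - 1)*(-18) = -4*(-24)*(-18) = 96*(-18) = -1728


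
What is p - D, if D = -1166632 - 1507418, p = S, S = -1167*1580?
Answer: 830190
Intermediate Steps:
S = -1843860
p = -1843860
D = -2674050
p - D = -1843860 - 1*(-2674050) = -1843860 + 2674050 = 830190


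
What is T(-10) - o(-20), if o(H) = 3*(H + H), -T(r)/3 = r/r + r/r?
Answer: 114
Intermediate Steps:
T(r) = -6 (T(r) = -3*(r/r + r/r) = -3*(1 + 1) = -3*2 = -6)
o(H) = 6*H (o(H) = 3*(2*H) = 6*H)
T(-10) - o(-20) = -6 - 6*(-20) = -6 - 1*(-120) = -6 + 120 = 114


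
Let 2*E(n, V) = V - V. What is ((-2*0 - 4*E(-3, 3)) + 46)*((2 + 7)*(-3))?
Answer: -1242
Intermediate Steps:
E(n, V) = 0 (E(n, V) = (V - V)/2 = (½)*0 = 0)
((-2*0 - 4*E(-3, 3)) + 46)*((2 + 7)*(-3)) = ((-2*0 - 4*0) + 46)*((2 + 7)*(-3)) = ((0 + 0) + 46)*(9*(-3)) = (0 + 46)*(-27) = 46*(-27) = -1242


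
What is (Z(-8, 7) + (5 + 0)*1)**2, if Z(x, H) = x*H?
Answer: 2601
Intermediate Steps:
Z(x, H) = H*x
(Z(-8, 7) + (5 + 0)*1)**2 = (7*(-8) + (5 + 0)*1)**2 = (-56 + 5*1)**2 = (-56 + 5)**2 = (-51)**2 = 2601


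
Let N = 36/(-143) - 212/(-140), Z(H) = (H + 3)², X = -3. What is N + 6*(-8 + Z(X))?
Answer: -233921/5005 ≈ -46.737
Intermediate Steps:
Z(H) = (3 + H)²
N = 6319/5005 (N = 36*(-1/143) - 212*(-1/140) = -36/143 + 53/35 = 6319/5005 ≈ 1.2625)
N + 6*(-8 + Z(X)) = 6319/5005 + 6*(-8 + (3 - 3)²) = 6319/5005 + 6*(-8 + 0²) = 6319/5005 + 6*(-8 + 0) = 6319/5005 + 6*(-8) = 6319/5005 - 48 = -233921/5005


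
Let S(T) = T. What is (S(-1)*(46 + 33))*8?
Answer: -632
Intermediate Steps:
(S(-1)*(46 + 33))*8 = -(46 + 33)*8 = -1*79*8 = -79*8 = -632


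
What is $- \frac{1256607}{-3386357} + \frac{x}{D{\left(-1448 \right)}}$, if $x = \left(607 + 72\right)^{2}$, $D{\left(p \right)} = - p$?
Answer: $\frac{1563068984573}{4903444936} \approx 318.77$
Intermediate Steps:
$x = 461041$ ($x = 679^{2} = 461041$)
$- \frac{1256607}{-3386357} + \frac{x}{D{\left(-1448 \right)}} = - \frac{1256607}{-3386357} + \frac{461041}{\left(-1\right) \left(-1448\right)} = \left(-1256607\right) \left(- \frac{1}{3386357}\right) + \frac{461041}{1448} = \frac{1256607}{3386357} + 461041 \cdot \frac{1}{1448} = \frac{1256607}{3386357} + \frac{461041}{1448} = \frac{1563068984573}{4903444936}$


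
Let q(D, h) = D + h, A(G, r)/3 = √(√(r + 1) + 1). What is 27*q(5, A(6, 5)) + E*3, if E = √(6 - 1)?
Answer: 135 + 3*√5 + 81*√(1 + √6) ≈ 292.15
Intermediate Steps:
E = √5 ≈ 2.2361
A(G, r) = 3*√(1 + √(1 + r)) (A(G, r) = 3*√(√(r + 1) + 1) = 3*√(√(1 + r) + 1) = 3*√(1 + √(1 + r)))
27*q(5, A(6, 5)) + E*3 = 27*(5 + 3*√(1 + √(1 + 5))) + √5*3 = 27*(5 + 3*√(1 + √6)) + 3*√5 = (135 + 81*√(1 + √6)) + 3*√5 = 135 + 3*√5 + 81*√(1 + √6)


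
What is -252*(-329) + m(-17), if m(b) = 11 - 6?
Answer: 82913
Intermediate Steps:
m(b) = 5
-252*(-329) + m(-17) = -252*(-329) + 5 = 82908 + 5 = 82913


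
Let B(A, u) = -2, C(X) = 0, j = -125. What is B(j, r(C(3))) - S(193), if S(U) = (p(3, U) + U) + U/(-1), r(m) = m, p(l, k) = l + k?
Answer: -198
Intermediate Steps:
p(l, k) = k + l
S(U) = 3 + U (S(U) = ((U + 3) + U) + U/(-1) = ((3 + U) + U) + U*(-1) = (3 + 2*U) - U = 3 + U)
B(j, r(C(3))) - S(193) = -2 - (3 + 193) = -2 - 1*196 = -2 - 196 = -198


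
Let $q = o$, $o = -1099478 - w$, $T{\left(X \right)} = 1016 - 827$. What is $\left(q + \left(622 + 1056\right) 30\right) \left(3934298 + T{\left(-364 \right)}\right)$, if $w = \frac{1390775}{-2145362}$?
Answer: $- \frac{8855662317421351147}{2145362} \approx -4.1278 \cdot 10^{12}$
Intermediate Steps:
$w = - \frac{1390775}{2145362}$ ($w = 1390775 \left(- \frac{1}{2145362}\right) = - \frac{1390775}{2145362} \approx -0.64827$)
$T{\left(X \right)} = 189$ ($T{\left(X \right)} = 1016 - 827 = 189$)
$o = - \frac{2358776930261}{2145362}$ ($o = -1099478 - - \frac{1390775}{2145362} = -1099478 + \frac{1390775}{2145362} = - \frac{2358776930261}{2145362} \approx -1.0995 \cdot 10^{6}$)
$q = - \frac{2358776930261}{2145362} \approx -1.0995 \cdot 10^{6}$
$\left(q + \left(622 + 1056\right) 30\right) \left(3934298 + T{\left(-364 \right)}\right) = \left(- \frac{2358776930261}{2145362} + \left(622 + 1056\right) 30\right) \left(3934298 + 189\right) = \left(- \frac{2358776930261}{2145362} + 1678 \cdot 30\right) 3934487 = \left(- \frac{2358776930261}{2145362} + 50340\right) 3934487 = \left(- \frac{2250779407181}{2145362}\right) 3934487 = - \frac{8855662317421351147}{2145362}$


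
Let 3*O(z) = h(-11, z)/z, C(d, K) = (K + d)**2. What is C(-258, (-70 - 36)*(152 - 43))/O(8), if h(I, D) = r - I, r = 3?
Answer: 1674280128/7 ≈ 2.3918e+8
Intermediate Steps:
h(I, D) = 3 - I
O(z) = 14/(3*z) (O(z) = ((3 - 1*(-11))/z)/3 = ((3 + 11)/z)/3 = (14/z)/3 = 14/(3*z))
C(-258, (-70 - 36)*(152 - 43))/O(8) = ((-70 - 36)*(152 - 43) - 258)**2/(((14/3)/8)) = (-106*109 - 258)**2/(((14/3)*(1/8))) = (-11554 - 258)**2/(7/12) = (-11812)**2*(12/7) = 139523344*(12/7) = 1674280128/7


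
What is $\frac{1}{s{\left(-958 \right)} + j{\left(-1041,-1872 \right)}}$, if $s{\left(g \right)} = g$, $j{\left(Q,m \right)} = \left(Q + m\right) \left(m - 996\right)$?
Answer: $\frac{1}{8353526} \approx 1.1971 \cdot 10^{-7}$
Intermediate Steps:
$j{\left(Q,m \right)} = \left(-996 + m\right) \left(Q + m\right)$ ($j{\left(Q,m \right)} = \left(Q + m\right) \left(-996 + m\right) = \left(-996 + m\right) \left(Q + m\right)$)
$\frac{1}{s{\left(-958 \right)} + j{\left(-1041,-1872 \right)}} = \frac{1}{-958 - \left(-4850100 - 3504384\right)} = \frac{1}{-958 + \left(3504384 + 1036836 + 1864512 + 1948752\right)} = \frac{1}{-958 + 8354484} = \frac{1}{8353526}$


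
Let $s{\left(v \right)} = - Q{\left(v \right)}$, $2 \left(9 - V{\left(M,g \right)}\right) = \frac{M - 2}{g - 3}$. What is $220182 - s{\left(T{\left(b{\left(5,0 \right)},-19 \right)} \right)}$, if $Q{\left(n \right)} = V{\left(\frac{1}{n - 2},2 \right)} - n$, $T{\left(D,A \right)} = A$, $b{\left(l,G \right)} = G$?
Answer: $\frac{9248777}{42} \approx 2.2021 \cdot 10^{5}$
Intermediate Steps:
$V{\left(M,g \right)} = 9 - \frac{-2 + M}{2 \left(-3 + g\right)}$ ($V{\left(M,g \right)} = 9 - \frac{\left(M - 2\right) \frac{1}{g - 3}}{2} = 9 - \frac{\left(-2 + M\right) \frac{1}{-3 + g}}{2} = 9 - \frac{\frac{1}{-3 + g} \left(-2 + M\right)}{2} = 9 - \frac{-2 + M}{2 \left(-3 + g\right)}$)
$Q{\left(n \right)} = 8 + \frac{1}{2 \left(-2 + n\right)} - n$ ($Q{\left(n \right)} = \frac{-52 - \frac{1}{n - 2} + 18 \cdot 2}{2 \left(-3 + 2\right)} - n = \frac{-52 - \frac{1}{-2 + n} + 36}{2 \left(-1\right)} - n = \frac{1}{2} \left(-1\right) \left(-16 - \frac{1}{-2 + n}\right) - n = \left(8 + \frac{1}{2 \left(-2 + n\right)}\right) - n = 8 + \frac{1}{2 \left(-2 + n\right)} - n$)
$s{\left(v \right)} = - \frac{- \frac{31}{2} - v^{2} + 10 v}{-2 + v}$
$220182 - s{\left(T{\left(b{\left(5,0 \right)},-19 \right)} \right)} = 220182 - \frac{\frac{31}{2} + \left(-19\right)^{2} - -190}{-2 - 19} = 220182 - \frac{\frac{31}{2} + 361 + 190}{-21} = 220182 - \left(- \frac{1}{21}\right) \frac{1133}{2} = 220182 - - \frac{1133}{42} = 220182 + \frac{1133}{42} = \frac{9248777}{42}$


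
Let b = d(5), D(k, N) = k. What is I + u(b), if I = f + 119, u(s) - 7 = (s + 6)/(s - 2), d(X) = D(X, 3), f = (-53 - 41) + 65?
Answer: 302/3 ≈ 100.67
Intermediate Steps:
f = -29 (f = -94 + 65 = -29)
d(X) = X
b = 5
u(s) = 7 + (6 + s)/(-2 + s) (u(s) = 7 + (s + 6)/(s - 2) = 7 + (6 + s)/(-2 + s))
I = 90 (I = -29 + 119 = 90)
I + u(b) = 90 + 8*(-1 + 5)/(-2 + 5) = 90 + 8*4/3 = 90 + 8*(⅓)*4 = 90 + 32/3 = 302/3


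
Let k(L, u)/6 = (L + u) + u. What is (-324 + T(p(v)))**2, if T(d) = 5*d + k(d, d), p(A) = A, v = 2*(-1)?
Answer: 136900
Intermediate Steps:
v = -2
k(L, u) = 6*L + 12*u (k(L, u) = 6*((L + u) + u) = 6*(L + 2*u) = 6*L + 12*u)
T(d) = 23*d (T(d) = 5*d + (6*d + 12*d) = 5*d + 18*d = 23*d)
(-324 + T(p(v)))**2 = (-324 + 23*(-2))**2 = (-324 - 46)**2 = (-370)**2 = 136900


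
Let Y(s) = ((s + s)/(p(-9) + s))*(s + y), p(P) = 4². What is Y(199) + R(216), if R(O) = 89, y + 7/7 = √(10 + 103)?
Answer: 97939/215 + 398*√113/215 ≈ 475.21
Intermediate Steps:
p(P) = 16
y = -1 + √113 (y = -1 + √(10 + 103) = -1 + √113 ≈ 9.6301)
Y(s) = 2*s*(-1 + s + √113)/(16 + s) (Y(s) = ((s + s)/(16 + s))*(s + (-1 + √113)) = ((2*s)/(16 + s))*(-1 + s + √113) = (2*s/(16 + s))*(-1 + s + √113) = 2*s*(-1 + s + √113)/(16 + s))
Y(199) + R(216) = 2*199*(-1 + 199 + √113)/(16 + 199) + 89 = 2*199*(198 + √113)/215 + 89 = 2*199*(1/215)*(198 + √113) + 89 = (78804/215 + 398*√113/215) + 89 = 97939/215 + 398*√113/215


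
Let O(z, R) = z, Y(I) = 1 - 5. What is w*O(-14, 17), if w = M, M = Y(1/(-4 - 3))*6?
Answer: 336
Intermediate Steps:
Y(I) = -4
M = -24 (M = -4*6 = -24)
w = -24
w*O(-14, 17) = -24*(-14) = 336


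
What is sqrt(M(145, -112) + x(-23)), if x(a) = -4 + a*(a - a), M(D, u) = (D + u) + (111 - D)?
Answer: I*sqrt(5) ≈ 2.2361*I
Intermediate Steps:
M(D, u) = 111 + u
x(a) = -4 (x(a) = -4 + a*0 = -4 + 0 = -4)
sqrt(M(145, -112) + x(-23)) = sqrt((111 - 112) - 4) = sqrt(-1 - 4) = sqrt(-5) = I*sqrt(5)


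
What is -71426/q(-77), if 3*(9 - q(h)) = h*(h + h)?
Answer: 214278/11831 ≈ 18.112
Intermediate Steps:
q(h) = 9 - 2*h²/3 (q(h) = 9 - h*(h + h)/3 = 9 - h*2*h/3 = 9 - 2*h²/3)
-71426/q(-77) = -71426/(9 - ⅔*(-77)²) = -71426/(9 - ⅔*5929) = -71426/(9 - 11858/3) = -71426/(-11831/3) = -71426*(-3/11831) = 214278/11831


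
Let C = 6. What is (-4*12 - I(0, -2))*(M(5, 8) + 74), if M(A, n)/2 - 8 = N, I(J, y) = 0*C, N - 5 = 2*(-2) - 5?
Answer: -3936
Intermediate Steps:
N = -4 (N = 5 + (2*(-2) - 5) = 5 + (-4 - 5) = 5 - 9 = -4)
I(J, y) = 0 (I(J, y) = 0*6 = 0)
M(A, n) = 8 (M(A, n) = 16 + 2*(-4) = 16 - 8 = 8)
(-4*12 - I(0, -2))*(M(5, 8) + 74) = (-4*12 - 1*0)*(8 + 74) = (-48 + 0)*82 = -48*82 = -3936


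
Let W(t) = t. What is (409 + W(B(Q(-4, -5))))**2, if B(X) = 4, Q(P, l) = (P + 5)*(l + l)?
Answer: 170569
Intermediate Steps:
Q(P, l) = 2*l*(5 + P) (Q(P, l) = (5 + P)*(2*l) = 2*l*(5 + P))
(409 + W(B(Q(-4, -5))))**2 = (409 + 4)**2 = 413**2 = 170569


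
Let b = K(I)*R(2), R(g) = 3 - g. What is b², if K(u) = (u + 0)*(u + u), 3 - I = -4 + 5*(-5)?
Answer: 4194304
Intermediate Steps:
I = 32 (I = 3 - (-4 + 5*(-5)) = 3 - (-4 - 25) = 3 - 1*(-29) = 3 + 29 = 32)
K(u) = 2*u² (K(u) = u*(2*u) = 2*u²)
b = 2048 (b = (2*32²)*(3 - 1*2) = (2*1024)*(3 - 2) = 2048*1 = 2048)
b² = 2048² = 4194304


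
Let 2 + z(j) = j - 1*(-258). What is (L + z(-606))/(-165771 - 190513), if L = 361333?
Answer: -360983/356284 ≈ -1.0132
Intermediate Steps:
z(j) = 256 + j (z(j) = -2 + (j - 1*(-258)) = -2 + (j + 258) = -2 + (258 + j) = 256 + j)
(L + z(-606))/(-165771 - 190513) = (361333 + (256 - 606))/(-165771 - 190513) = (361333 - 350)/(-356284) = 360983*(-1/356284) = -360983/356284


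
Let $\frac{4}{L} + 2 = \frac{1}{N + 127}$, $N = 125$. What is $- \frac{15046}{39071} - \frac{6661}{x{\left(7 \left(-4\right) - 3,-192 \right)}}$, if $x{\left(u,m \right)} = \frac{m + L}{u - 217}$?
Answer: $- \frac{4058291891191}{476588058} \approx -8515.3$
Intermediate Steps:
$L = - \frac{1008}{503}$ ($L = \frac{4}{-2 + \frac{1}{125 + 127}} = \frac{4}{-2 + \frac{1}{252}} = \frac{4}{- \frac{503}{252}} = 4 \left(- \frac{252}{503}\right) = - \frac{1008}{503} \approx -2.004$)
$x{\left(u,m \right)} = \frac{- \frac{1008}{503} + m}{-217 + u}$ ($x{\left(u,m \right)} = \frac{m - \frac{1008}{503}}{u - 217} = \frac{- \frac{1008}{503} + m}{-217 + u}$)
$- \frac{15046}{39071} - \frac{6661}{x{\left(7 \left(-4\right) - 3,-192 \right)}} = - \frac{15046}{39071} - \frac{6661}{\frac{1}{-217 + \left(7 \left(-4\right) - 3\right)} \left(- \frac{1008}{503} - 192\right)} = \left(-15046\right) \frac{1}{39071} - \frac{6661}{\frac{1}{-217 - 31} \left(- \frac{97584}{503}\right)} = - \frac{15046}{39071} - \frac{6661}{\frac{1}{-217 - 31} \left(- \frac{97584}{503}\right)} = - \frac{15046}{39071} - \frac{6661}{\frac{1}{-248} \left(- \frac{97584}{503}\right)} = - \frac{15046}{39071} - \frac{6661}{\left(- \frac{1}{248}\right) \left(- \frac{97584}{503}\right)} = - \frac{15046}{39071} - \frac{6661}{\frac{12198}{15593}} = - \frac{15046}{39071} - \frac{103864973}{12198} = - \frac{4058291891191}{476588058}$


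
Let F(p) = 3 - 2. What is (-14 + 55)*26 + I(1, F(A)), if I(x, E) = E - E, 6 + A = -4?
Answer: 1066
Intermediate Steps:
A = -10 (A = -6 - 4 = -10)
F(p) = 1
I(x, E) = 0
(-14 + 55)*26 + I(1, F(A)) = (-14 + 55)*26 + 0 = 41*26 + 0 = 1066 + 0 = 1066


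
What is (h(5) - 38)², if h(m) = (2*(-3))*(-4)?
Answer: 196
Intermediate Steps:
h(m) = 24 (h(m) = -6*(-4) = 24)
(h(5) - 38)² = (24 - 38)² = (-14)² = 196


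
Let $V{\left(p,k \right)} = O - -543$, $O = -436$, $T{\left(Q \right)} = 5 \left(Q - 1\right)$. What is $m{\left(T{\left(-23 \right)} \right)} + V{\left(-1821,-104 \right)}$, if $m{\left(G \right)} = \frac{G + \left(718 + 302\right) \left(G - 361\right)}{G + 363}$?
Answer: $- \frac{154913}{81} \approx -1912.5$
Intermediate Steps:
$T{\left(Q \right)} = -5 + 5 Q$ ($T{\left(Q \right)} = 5 \left(-1 + Q\right) = -5 + 5 Q$)
$V{\left(p,k \right)} = 107$ ($V{\left(p,k \right)} = -436 - -543 = -436 + 543 = 107$)
$m{\left(G \right)} = \frac{-368220 + 1021 G}{363 + G}$ ($m{\left(G \right)} = \frac{G + 1020 \left(-361 + G\right)}{363 + G} = \frac{G + \left(-368220 + 1020 G\right)}{363 + G} = \frac{-368220 + 1021 G}{363 + G}$)
$m{\left(T{\left(-23 \right)} \right)} + V{\left(-1821,-104 \right)} = \frac{-368220 + 1021 \left(-5 + 5 \left(-23\right)\right)}{363 + \left(-5 + 5 \left(-23\right)\right)} + 107 = \frac{-368220 + 1021 \left(-5 - 115\right)}{363 - 120} + 107 = \frac{-368220 + 1021 \left(-120\right)}{363 - 120} + 107 = \frac{-368220 - 122520}{243} + 107 = \frac{1}{243} \left(-490740\right) + 107 = - \frac{163580}{81} + 107 = - \frac{154913}{81}$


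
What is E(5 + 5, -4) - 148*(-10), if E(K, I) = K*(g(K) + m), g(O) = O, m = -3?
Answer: 1550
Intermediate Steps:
E(K, I) = K*(-3 + K) (E(K, I) = K*(K - 3) = K*(-3 + K))
E(5 + 5, -4) - 148*(-10) = (5 + 5)*(-3 + (5 + 5)) - 148*(-10) = 10*(-3 + 10) + 1480 = 10*7 + 1480 = 70 + 1480 = 1550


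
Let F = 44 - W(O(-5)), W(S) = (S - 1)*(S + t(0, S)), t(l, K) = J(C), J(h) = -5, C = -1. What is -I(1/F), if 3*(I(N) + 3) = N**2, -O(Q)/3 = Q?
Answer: 82943/27648 ≈ 3.0000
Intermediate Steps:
t(l, K) = -5
O(Q) = -3*Q
W(S) = (-1 + S)*(-5 + S) (W(S) = (S - 1)*(S - 5) = (-1 + S)*(-5 + S))
F = -96 (F = 44 - (5 + (-3*(-5))**2 - (-18)*(-5)) = 44 - (5 + 15**2 - 6*15) = 44 - (5 + 225 - 90) = 44 - 1*140 = 44 - 140 = -96)
I(N) = -3 + N**2/3
-I(1/F) = -(-3 + (1/(-96))**2/3) = -(-3 + (-1/96)**2/3) = -(-3 + (1/3)*(1/9216)) = -(-3 + 1/27648) = -1*(-82943/27648) = 82943/27648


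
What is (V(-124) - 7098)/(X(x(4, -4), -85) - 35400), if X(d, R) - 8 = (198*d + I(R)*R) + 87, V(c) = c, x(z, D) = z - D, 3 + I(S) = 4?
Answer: 3611/16903 ≈ 0.21363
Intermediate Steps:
I(S) = 1 (I(S) = -3 + 4 = 1)
X(d, R) = 95 + R + 198*d (X(d, R) = 8 + ((198*d + 1*R) + 87) = 8 + ((198*d + R) + 87) = 8 + ((R + 198*d) + 87) = 8 + (87 + R + 198*d) = 95 + R + 198*d)
(V(-124) - 7098)/(X(x(4, -4), -85) - 35400) = (-124 - 7098)/((95 - 85 + 198*(4 - 1*(-4))) - 35400) = -7222/((95 - 85 + 198*(4 + 4)) - 35400) = -7222/((95 - 85 + 198*8) - 35400) = -7222/((95 - 85 + 1584) - 35400) = -7222/(1594 - 35400) = -7222/(-33806) = -7222*(-1/33806) = 3611/16903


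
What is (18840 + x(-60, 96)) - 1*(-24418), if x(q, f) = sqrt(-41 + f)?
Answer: 43258 + sqrt(55) ≈ 43265.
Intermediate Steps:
(18840 + x(-60, 96)) - 1*(-24418) = (18840 + sqrt(-41 + 96)) - 1*(-24418) = (18840 + sqrt(55)) + 24418 = 43258 + sqrt(55)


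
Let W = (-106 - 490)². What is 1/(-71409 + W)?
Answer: 1/283807 ≈ 3.5235e-6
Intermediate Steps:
W = 355216 (W = (-596)² = 355216)
1/(-71409 + W) = 1/(-71409 + 355216) = 1/283807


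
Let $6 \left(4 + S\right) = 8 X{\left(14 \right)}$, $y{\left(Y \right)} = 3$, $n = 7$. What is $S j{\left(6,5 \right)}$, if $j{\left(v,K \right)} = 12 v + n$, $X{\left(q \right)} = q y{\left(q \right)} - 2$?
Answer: $\frac{11692}{3} \approx 3897.3$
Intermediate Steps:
$X{\left(q \right)} = -2 + 3 q$ ($X{\left(q \right)} = q 3 - 2 = 3 q - 2 = -2 + 3 q$)
$j{\left(v,K \right)} = 7 + 12 v$ ($j{\left(v,K \right)} = 12 v + 7 = 7 + 12 v$)
$S = \frac{148}{3}$ ($S = -4 + \frac{8 \left(-2 + 3 \cdot 14\right)}{6} = -4 + \frac{8 \left(-2 + 42\right)}{6} = -4 + \frac{8 \cdot 40}{6} = -4 + \frac{1}{6} \cdot 320 = -4 + \frac{160}{3} = \frac{148}{3} \approx 49.333$)
$S j{\left(6,5 \right)} = \frac{148 \left(7 + 12 \cdot 6\right)}{3} = \frac{148 \left(7 + 72\right)}{3} = \frac{148}{3} \cdot 79 = \frac{11692}{3}$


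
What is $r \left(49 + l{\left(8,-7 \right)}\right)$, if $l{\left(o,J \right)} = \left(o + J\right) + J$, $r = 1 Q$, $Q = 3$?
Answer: $129$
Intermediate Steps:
$r = 3$ ($r = 1 \cdot 3 = 3$)
$l{\left(o,J \right)} = o + 2 J$ ($l{\left(o,J \right)} = \left(J + o\right) + J = o + 2 J$)
$r \left(49 + l{\left(8,-7 \right)}\right) = 3 \left(49 + \left(8 + 2 \left(-7\right)\right)\right) = 3 \left(49 + \left(8 - 14\right)\right) = 3 \left(49 - 6\right) = 3 \cdot 43 = 129$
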